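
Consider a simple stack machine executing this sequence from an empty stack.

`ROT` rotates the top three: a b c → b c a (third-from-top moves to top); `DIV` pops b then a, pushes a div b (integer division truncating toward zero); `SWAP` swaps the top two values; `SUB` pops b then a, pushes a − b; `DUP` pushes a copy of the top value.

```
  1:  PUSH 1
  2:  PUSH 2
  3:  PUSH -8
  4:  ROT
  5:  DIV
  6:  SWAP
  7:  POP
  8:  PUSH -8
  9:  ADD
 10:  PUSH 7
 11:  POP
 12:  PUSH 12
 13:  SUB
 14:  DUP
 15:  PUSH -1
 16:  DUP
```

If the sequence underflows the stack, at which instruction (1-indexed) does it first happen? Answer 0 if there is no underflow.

PUSH 1  -> [1]
PUSH 2  -> [1, 2]
PUSH -8 -> [1, 2, -8]
ROT     -> [2, -8, 1]
DIV     -> [2, -8]
SWAP    -> [-8, 2]
POP     -> [-8]
PUSH -8 -> [-8, -8]
ADD     -> [-16]
PUSH 7  -> [-16, 7]
POP     -> [-16]
PUSH 12 -> [-16, 12]
SUB     -> [-28]
DUP     -> [-28, -28]
PUSH -1 -> [-28, -28, -1]
DUP     -> [-28, -28, -1, -1]

0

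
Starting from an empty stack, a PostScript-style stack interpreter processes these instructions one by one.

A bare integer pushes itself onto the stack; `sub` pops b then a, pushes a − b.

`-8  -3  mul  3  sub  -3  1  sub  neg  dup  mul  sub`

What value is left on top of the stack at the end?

5

-8   -8
-3   -8 -3
mul  24
3    24 3
sub  21
-3   21 -3
1    21 -3 1
sub  21 -4
neg  21 4
dup  21 4 4
mul  21 16
sub  5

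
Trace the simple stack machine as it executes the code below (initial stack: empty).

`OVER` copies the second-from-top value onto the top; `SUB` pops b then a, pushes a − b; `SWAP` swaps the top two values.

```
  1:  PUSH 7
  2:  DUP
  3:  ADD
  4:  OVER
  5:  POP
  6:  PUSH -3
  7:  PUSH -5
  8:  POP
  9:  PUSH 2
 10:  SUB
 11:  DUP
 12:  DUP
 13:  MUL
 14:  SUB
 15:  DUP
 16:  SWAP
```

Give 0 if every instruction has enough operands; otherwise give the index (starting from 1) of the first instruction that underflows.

PUSH 7 -> [7]
DUP    -> [7, 7]
ADD    -> [14]
OVER  — needs 2 operands, stack has 1 → underflow

4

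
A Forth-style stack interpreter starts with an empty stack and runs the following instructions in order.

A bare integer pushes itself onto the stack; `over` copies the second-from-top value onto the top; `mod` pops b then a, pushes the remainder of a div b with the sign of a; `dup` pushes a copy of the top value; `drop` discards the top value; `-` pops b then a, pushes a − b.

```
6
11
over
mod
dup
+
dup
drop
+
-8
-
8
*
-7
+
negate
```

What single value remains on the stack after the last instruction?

6      -> 6
11     -> 6 11
over   -> 6 11 6
mod    -> 6 5
dup    -> 6 5 5
+      -> 6 10
dup    -> 6 10 10
drop   -> 6 10
+      -> 16
-8     -> 16 -8
-      -> 24
8      -> 24 8
*      -> 192
-7     -> 192 -7
+      -> 185
negate -> -185

-185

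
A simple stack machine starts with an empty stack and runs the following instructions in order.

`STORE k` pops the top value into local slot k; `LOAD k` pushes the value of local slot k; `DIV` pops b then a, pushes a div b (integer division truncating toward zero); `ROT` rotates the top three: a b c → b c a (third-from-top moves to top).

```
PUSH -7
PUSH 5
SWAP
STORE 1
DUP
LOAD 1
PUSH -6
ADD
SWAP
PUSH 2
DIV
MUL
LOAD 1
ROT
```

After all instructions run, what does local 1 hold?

-7

PUSH -7 -> [-7]
PUSH 5  -> [-7, 5]
SWAP    -> [5, -7]
STORE 1 -> [5]
DUP     -> [5, 5]
LOAD 1  -> [5, 5, -7]
PUSH -6 -> [5, 5, -7, -6]
ADD     -> [5, 5, -13]
SWAP    -> [5, -13, 5]
PUSH 2  -> [5, -13, 5, 2]
DIV     -> [5, -13, 2]
MUL     -> [5, -26]
LOAD 1  -> [5, -26, -7]
ROT     -> [-26, -7, 5]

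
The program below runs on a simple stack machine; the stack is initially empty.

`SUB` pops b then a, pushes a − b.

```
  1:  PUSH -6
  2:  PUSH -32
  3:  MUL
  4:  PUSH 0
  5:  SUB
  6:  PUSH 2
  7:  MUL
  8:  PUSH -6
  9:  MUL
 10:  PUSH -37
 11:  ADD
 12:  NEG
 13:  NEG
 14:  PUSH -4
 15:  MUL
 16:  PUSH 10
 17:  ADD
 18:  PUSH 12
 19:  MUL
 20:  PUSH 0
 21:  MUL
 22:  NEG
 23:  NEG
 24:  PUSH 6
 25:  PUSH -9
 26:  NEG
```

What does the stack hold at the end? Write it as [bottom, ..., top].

[0, 6, 9]

PUSH -6  : -6
PUSH -32 : -6 -32
MUL      : 192
PUSH 0   : 192 0
SUB      : 192
PUSH 2   : 192 2
MUL      : 384
PUSH -6  : 384 -6
MUL      : -2304
PUSH -37 : -2304 -37
ADD      : -2341
NEG      : 2341
NEG      : -2341
PUSH -4  : -2341 -4
MUL      : 9364
PUSH 10  : 9364 10
ADD      : 9374
PUSH 12  : 9374 12
MUL      : 112488
PUSH 0   : 112488 0
MUL      : 0
NEG      : 0
NEG      : 0
PUSH 6   : 0 6
PUSH -9  : 0 6 -9
NEG      : 0 6 9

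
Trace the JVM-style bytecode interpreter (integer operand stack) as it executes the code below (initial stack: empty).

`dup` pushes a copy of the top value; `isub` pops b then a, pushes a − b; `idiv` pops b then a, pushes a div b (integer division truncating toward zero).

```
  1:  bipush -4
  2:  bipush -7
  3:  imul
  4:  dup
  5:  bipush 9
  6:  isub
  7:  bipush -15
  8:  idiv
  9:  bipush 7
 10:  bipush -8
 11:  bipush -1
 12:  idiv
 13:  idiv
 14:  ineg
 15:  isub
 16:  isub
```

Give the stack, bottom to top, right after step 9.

[28, -1, 7]

bipush -4  → -4
bipush -7  → -4 -7
imul       → 28
dup        → 28 28
bipush 9   → 28 28 9
isub       → 28 19
bipush -15 → 28 19 -15
idiv       → 28 -1
bipush 7   → 28 -1 7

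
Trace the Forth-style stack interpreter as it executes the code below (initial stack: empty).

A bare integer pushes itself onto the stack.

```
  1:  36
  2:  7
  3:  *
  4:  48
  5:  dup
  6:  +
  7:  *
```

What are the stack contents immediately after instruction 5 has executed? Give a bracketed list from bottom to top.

36  -> 36
7   -> 36 7
*   -> 252
48  -> 252 48
dup -> 252 48 48

[252, 48, 48]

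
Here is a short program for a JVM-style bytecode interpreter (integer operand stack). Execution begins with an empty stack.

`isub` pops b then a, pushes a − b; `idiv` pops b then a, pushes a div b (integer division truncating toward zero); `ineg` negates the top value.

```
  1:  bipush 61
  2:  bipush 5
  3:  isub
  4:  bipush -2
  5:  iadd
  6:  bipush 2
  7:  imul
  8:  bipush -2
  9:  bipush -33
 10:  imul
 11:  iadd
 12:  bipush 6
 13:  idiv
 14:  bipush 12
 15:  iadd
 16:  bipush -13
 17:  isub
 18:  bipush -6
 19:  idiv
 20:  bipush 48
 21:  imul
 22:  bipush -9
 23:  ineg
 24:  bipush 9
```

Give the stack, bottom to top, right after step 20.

[-9, 48]

bipush 61  → [61]
bipush 5   → [61, 5]
isub       → [56]
bipush -2  → [56, -2]
iadd       → [54]
bipush 2   → [54, 2]
imul       → [108]
bipush -2  → [108, -2]
bipush -33 → [108, -2, -33]
imul       → [108, 66]
iadd       → [174]
bipush 6   → [174, 6]
idiv       → [29]
bipush 12  → [29, 12]
iadd       → [41]
bipush -13 → [41, -13]
isub       → [54]
bipush -6  → [54, -6]
idiv       → [-9]
bipush 48  → [-9, 48]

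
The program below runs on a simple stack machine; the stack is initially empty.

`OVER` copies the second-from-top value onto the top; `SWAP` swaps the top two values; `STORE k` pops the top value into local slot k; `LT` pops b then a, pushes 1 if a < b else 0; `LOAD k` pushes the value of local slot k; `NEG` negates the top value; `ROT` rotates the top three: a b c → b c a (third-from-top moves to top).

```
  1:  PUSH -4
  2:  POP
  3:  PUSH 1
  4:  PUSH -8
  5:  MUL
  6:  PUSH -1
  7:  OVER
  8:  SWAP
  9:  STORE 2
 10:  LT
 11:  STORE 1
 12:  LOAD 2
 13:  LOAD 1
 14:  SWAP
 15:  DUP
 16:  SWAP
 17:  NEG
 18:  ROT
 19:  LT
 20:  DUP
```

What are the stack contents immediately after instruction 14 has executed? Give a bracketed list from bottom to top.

PUSH -4  [-4]
POP      []
PUSH 1   [1]
PUSH -8  [1, -8]
MUL      [-8]
PUSH -1  [-8, -1]
OVER     [-8, -1, -8]
SWAP     [-8, -8, -1]
STORE 2  [-8, -8]
LT       [0]
STORE 1  []
LOAD 2   [-1]
LOAD 1   [-1, 0]
SWAP     [0, -1]

[0, -1]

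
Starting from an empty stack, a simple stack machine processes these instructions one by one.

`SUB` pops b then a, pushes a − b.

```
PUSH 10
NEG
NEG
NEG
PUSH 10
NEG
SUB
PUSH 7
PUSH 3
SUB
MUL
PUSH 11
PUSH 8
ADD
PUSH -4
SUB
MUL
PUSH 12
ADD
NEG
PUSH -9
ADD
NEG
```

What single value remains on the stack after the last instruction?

PUSH 10  [10]
NEG      [-10]
NEG      [10]
NEG      [-10]
PUSH 10  [-10, 10]
NEG      [-10, -10]
SUB      [0]
PUSH 7   [0, 7]
PUSH 3   [0, 7, 3]
SUB      [0, 4]
MUL      [0]
PUSH 11  [0, 11]
PUSH 8   [0, 11, 8]
ADD      [0, 19]
PUSH -4  [0, 19, -4]
SUB      [0, 23]
MUL      [0]
PUSH 12  [0, 12]
ADD      [12]
NEG      [-12]
PUSH -9  [-12, -9]
ADD      [-21]
NEG      [21]

21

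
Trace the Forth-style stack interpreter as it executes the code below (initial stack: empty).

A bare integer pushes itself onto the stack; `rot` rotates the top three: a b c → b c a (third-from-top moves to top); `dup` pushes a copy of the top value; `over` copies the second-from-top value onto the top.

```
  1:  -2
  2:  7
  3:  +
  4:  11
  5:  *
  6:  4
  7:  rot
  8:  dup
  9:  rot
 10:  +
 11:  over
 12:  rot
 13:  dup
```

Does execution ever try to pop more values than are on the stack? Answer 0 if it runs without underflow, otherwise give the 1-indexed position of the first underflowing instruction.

7

-2 : [-2]
7  : [-2, 7]
+  : [5]
11 : [5, 11]
*  : [55]
4  : [55, 4]
rot  — needs 3 operands, stack has 2 → underflow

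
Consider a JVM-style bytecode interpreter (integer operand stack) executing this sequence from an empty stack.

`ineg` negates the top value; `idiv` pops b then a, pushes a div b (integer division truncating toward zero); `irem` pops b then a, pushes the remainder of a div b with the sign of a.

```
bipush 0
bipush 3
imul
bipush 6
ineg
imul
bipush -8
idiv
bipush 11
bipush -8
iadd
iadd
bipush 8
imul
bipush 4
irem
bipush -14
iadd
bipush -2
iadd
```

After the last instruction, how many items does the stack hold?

bipush 0   -> [0]
bipush 3   -> [0, 3]
imul       -> [0]
bipush 6   -> [0, 6]
ineg       -> [0, -6]
imul       -> [0]
bipush -8  -> [0, -8]
idiv       -> [0]
bipush 11  -> [0, 11]
bipush -8  -> [0, 11, -8]
iadd       -> [0, 3]
iadd       -> [3]
bipush 8   -> [3, 8]
imul       -> [24]
bipush 4   -> [24, 4]
irem       -> [0]
bipush -14 -> [0, -14]
iadd       -> [-14]
bipush -2  -> [-14, -2]
iadd       -> [-16]

1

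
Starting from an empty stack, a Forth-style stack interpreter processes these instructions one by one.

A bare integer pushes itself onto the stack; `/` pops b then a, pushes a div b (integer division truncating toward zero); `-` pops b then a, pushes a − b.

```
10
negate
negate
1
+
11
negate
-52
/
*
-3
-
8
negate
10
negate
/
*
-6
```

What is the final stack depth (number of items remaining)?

2

10     → [10]
negate → [-10]
negate → [10]
1      → [10, 1]
+      → [11]
11     → [11, 11]
negate → [11, -11]
-52    → [11, -11, -52]
/      → [11, 0]
*      → [0]
-3     → [0, -3]
-      → [3]
8      → [3, 8]
negate → [3, -8]
10     → [3, -8, 10]
negate → [3, -8, -10]
/      → [3, 0]
*      → [0]
-6     → [0, -6]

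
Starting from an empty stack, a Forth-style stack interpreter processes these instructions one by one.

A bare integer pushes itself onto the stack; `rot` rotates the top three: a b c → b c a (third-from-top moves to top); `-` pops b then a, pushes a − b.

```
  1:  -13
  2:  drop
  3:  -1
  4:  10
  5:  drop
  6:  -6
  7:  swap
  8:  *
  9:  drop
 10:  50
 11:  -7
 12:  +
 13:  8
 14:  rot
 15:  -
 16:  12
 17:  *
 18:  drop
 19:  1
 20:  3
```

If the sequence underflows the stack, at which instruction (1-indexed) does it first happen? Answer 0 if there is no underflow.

-13  -> [-13]
drop -> []
-1   -> [-1]
10   -> [-1, 10]
drop -> [-1]
-6   -> [-1, -6]
swap -> [-6, -1]
*    -> [6]
drop -> []
50   -> [50]
-7   -> [50, -7]
+    -> [43]
8    -> [43, 8]
rot  — needs 3 operands, stack has 2 → underflow

14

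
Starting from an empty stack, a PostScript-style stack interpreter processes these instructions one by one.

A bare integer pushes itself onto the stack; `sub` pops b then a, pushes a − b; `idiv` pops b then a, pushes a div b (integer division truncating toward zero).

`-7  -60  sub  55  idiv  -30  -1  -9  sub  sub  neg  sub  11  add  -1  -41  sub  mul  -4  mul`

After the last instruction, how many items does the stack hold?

-7   : [-7]
-60  : [-7, -60]
sub  : [53]
55   : [53, 55]
idiv : [0]
-30  : [0, -30]
-1   : [0, -30, -1]
-9   : [0, -30, -1, -9]
sub  : [0, -30, 8]
sub  : [0, -38]
neg  : [0, 38]
sub  : [-38]
11   : [-38, 11]
add  : [-27]
-1   : [-27, -1]
-41  : [-27, -1, -41]
sub  : [-27, 40]
mul  : [-1080]
-4   : [-1080, -4]
mul  : [4320]

1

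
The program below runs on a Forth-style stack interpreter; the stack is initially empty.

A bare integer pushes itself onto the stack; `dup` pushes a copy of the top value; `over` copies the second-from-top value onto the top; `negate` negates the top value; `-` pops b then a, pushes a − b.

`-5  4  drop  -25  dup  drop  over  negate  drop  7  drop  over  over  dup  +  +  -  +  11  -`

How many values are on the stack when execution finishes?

-5     -> [-5]
4      -> [-5, 4]
drop   -> [-5]
-25    -> [-5, -25]
dup    -> [-5, -25, -25]
drop   -> [-5, -25]
over   -> [-5, -25, -5]
negate -> [-5, -25, 5]
drop   -> [-5, -25]
7      -> [-5, -25, 7]
drop   -> [-5, -25]
over   -> [-5, -25, -5]
over   -> [-5, -25, -5, -25]
dup    -> [-5, -25, -5, -25, -25]
+      -> [-5, -25, -5, -50]
+      -> [-5, -25, -55]
-      -> [-5, 30]
+      -> [25]
11     -> [25, 11]
-      -> [14]

1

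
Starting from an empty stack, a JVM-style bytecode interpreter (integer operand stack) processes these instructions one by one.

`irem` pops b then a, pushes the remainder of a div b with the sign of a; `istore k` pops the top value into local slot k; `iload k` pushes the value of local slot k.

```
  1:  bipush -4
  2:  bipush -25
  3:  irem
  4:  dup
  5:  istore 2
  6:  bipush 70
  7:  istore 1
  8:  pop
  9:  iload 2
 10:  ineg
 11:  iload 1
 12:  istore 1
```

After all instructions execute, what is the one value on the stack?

bipush -4   -4
bipush -25  -4 -25
irem        -4
dup         -4 -4
istore 2    -4
bipush 70   -4 70
istore 1    -4
pop         (empty)
iload 2     -4
ineg        4
iload 1     4 70
istore 1    4

4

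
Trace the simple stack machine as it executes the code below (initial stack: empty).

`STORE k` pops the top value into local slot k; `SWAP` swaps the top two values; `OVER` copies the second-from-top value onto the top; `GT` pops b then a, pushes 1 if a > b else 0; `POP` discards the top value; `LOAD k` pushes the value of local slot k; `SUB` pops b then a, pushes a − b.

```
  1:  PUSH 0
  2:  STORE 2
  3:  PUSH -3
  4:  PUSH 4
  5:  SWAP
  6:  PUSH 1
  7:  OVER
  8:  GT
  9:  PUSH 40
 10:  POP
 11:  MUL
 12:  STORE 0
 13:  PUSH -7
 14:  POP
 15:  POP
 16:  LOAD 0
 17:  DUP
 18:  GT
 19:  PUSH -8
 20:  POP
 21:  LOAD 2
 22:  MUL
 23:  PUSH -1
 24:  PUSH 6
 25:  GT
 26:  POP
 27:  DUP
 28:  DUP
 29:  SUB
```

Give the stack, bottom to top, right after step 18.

PUSH 0  → [0]
STORE 2 → []
PUSH -3 → [-3]
PUSH 4  → [-3, 4]
SWAP    → [4, -3]
PUSH 1  → [4, -3, 1]
OVER    → [4, -3, 1, -3]
GT      → [4, -3, 1]
PUSH 40 → [4, -3, 1, 40]
POP     → [4, -3, 1]
MUL     → [4, -3]
STORE 0 → [4]
PUSH -7 → [4, -7]
POP     → [4]
POP     → []
LOAD 0  → [-3]
DUP     → [-3, -3]
GT      → [0]

[0]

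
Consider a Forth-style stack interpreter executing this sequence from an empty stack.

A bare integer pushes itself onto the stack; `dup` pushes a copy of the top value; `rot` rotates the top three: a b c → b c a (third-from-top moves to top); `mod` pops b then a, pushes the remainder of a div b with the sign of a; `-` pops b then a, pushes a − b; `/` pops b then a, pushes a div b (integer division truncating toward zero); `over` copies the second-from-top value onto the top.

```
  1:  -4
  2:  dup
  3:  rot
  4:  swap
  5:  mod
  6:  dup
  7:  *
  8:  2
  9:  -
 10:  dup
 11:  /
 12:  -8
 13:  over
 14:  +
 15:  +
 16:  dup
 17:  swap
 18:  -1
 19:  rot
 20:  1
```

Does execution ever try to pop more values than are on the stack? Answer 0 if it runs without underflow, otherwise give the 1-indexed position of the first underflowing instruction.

-4   -4
dup  -4 -4
rot  — needs 3 operands, stack has 2 → underflow

3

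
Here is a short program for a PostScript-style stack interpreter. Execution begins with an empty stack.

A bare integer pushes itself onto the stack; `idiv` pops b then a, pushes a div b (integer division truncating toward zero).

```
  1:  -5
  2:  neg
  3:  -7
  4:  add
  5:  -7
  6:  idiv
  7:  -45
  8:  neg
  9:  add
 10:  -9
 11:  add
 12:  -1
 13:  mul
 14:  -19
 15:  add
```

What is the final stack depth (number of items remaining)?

-5   -> -5
neg  -> 5
-7   -> 5 -7
add  -> -2
-7   -> -2 -7
idiv -> 0
-45  -> 0 -45
neg  -> 0 45
add  -> 45
-9   -> 45 -9
add  -> 36
-1   -> 36 -1
mul  -> -36
-19  -> -36 -19
add  -> -55

1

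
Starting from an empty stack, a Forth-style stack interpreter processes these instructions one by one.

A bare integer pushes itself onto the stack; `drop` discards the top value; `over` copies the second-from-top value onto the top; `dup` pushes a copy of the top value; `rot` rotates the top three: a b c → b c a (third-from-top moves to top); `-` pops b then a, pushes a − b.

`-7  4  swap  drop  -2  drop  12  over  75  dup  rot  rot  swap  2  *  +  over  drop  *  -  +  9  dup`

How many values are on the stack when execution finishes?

3

-7    -7
4     -7 4
swap  4 -7
drop  4
-2    4 -2
drop  4
12    4 12
over  4 12 4
75    4 12 4 75
dup   4 12 4 75 75
rot   4 12 75 75 4
rot   4 12 75 4 75
swap  4 12 75 75 4
2     4 12 75 75 4 2
*     4 12 75 75 8
+     4 12 75 83
over  4 12 75 83 75
drop  4 12 75 83
*     4 12 6225
-     4 -6213
+     -6209
9     -6209 9
dup   -6209 9 9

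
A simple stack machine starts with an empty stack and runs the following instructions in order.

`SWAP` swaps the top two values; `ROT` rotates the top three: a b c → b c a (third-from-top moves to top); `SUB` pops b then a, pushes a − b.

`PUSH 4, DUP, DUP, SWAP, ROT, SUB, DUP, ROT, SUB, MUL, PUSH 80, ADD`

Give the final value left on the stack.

PUSH 4  -> 4
DUP     -> 4 4
DUP     -> 4 4 4
SWAP    -> 4 4 4
ROT     -> 4 4 4
SUB     -> 4 0
DUP     -> 4 0 0
ROT     -> 0 0 4
SUB     -> 0 -4
MUL     -> 0
PUSH 80 -> 0 80
ADD     -> 80

80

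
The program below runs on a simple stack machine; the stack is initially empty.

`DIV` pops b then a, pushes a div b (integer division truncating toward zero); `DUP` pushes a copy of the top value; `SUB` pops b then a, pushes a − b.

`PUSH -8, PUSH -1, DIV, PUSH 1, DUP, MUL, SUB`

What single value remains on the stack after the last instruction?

7

PUSH -8  [-8]
PUSH -1  [-8, -1]
DIV      [8]
PUSH 1   [8, 1]
DUP      [8, 1, 1]
MUL      [8, 1]
SUB      [7]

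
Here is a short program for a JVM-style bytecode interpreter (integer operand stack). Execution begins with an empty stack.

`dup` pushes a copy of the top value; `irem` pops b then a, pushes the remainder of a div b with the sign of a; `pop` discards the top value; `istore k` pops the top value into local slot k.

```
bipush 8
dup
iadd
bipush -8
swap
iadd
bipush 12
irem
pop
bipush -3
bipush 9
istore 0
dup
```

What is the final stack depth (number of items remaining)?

bipush 8  -> [8]
dup       -> [8, 8]
iadd      -> [16]
bipush -8 -> [16, -8]
swap      -> [-8, 16]
iadd      -> [8]
bipush 12 -> [8, 12]
irem      -> [8]
pop       -> []
bipush -3 -> [-3]
bipush 9  -> [-3, 9]
istore 0  -> [-3]
dup       -> [-3, -3]

2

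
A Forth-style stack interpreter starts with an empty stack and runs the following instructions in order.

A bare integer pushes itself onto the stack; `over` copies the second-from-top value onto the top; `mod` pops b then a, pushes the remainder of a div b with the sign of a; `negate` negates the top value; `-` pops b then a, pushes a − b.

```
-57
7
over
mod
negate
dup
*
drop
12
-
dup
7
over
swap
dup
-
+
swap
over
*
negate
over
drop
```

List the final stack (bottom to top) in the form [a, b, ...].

-57    -> -57
7      -> -57 7
over   -> -57 7 -57
mod    -> -57 7
negate -> -57 -7
dup    -> -57 -7 -7
*      -> -57 49
drop   -> -57
12     -> -57 12
-      -> -69
dup    -> -69 -69
7      -> -69 -69 7
over   -> -69 -69 7 -69
swap   -> -69 -69 -69 7
dup    -> -69 -69 -69 7 7
-      -> -69 -69 -69 0
+      -> -69 -69 -69
swap   -> -69 -69 -69
over   -> -69 -69 -69 -69
*      -> -69 -69 4761
negate -> -69 -69 -4761
over   -> -69 -69 -4761 -69
drop   -> -69 -69 -4761

[-69, -69, -4761]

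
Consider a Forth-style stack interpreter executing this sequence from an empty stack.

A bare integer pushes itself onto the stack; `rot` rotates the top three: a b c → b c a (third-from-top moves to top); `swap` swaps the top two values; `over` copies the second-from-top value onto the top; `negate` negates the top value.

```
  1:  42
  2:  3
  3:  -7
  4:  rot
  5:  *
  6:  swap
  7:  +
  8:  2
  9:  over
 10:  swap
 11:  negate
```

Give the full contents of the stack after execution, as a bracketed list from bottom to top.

42      42
3       42 3
-7      42 3 -7
rot     3 -7 42
*       3 -294
swap    -294 3
+       -291
2       -291 2
over    -291 2 -291
swap    -291 -291 2
negate  -291 -291 -2

[-291, -291, -2]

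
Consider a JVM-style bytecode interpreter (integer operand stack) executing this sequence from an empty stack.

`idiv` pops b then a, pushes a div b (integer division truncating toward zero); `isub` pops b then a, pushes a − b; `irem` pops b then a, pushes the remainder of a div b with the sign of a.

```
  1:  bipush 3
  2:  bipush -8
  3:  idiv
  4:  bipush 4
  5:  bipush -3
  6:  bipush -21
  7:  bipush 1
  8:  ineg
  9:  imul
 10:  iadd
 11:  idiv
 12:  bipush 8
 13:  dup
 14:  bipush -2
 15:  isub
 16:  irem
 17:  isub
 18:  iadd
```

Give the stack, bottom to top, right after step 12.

[0, 0, 8]

bipush 3    3
bipush -8   3 -8
idiv        0
bipush 4    0 4
bipush -3   0 4 -3
bipush -21  0 4 -3 -21
bipush 1    0 4 -3 -21 1
ineg        0 4 -3 -21 -1
imul        0 4 -3 21
iadd        0 4 18
idiv        0 0
bipush 8    0 0 8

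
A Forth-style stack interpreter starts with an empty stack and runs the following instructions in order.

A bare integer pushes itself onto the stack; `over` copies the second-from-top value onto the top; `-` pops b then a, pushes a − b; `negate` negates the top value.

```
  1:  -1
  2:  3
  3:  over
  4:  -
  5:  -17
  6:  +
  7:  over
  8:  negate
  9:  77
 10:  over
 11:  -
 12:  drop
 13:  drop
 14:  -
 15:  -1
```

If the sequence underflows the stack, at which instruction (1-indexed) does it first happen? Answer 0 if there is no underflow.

-1     → [-1]
3      → [-1, 3]
over   → [-1, 3, -1]
-      → [-1, 4]
-17    → [-1, 4, -17]
+      → [-1, -13]
over   → [-1, -13, -1]
negate → [-1, -13, 1]
77     → [-1, -13, 1, 77]
over   → [-1, -13, 1, 77, 1]
-      → [-1, -13, 1, 76]
drop   → [-1, -13, 1]
drop   → [-1, -13]
-      → [12]
-1     → [12, -1]

0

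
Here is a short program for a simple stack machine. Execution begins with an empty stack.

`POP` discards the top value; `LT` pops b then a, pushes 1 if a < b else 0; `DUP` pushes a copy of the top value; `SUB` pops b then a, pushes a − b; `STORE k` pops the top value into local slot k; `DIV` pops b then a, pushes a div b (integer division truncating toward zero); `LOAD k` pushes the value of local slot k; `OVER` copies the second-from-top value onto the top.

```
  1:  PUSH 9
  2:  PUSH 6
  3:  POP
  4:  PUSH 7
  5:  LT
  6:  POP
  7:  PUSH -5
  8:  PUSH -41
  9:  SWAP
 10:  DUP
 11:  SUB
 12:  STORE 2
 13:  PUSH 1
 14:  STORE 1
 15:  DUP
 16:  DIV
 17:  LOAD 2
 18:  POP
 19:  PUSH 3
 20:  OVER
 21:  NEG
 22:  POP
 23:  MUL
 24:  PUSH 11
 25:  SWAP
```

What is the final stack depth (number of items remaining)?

2

PUSH 9   : 9
PUSH 6   : 9 6
POP      : 9
PUSH 7   : 9 7
LT       : 0
POP      : (empty)
PUSH -5  : -5
PUSH -41 : -5 -41
SWAP     : -41 -5
DUP      : -41 -5 -5
SUB      : -41 0
STORE 2  : -41
PUSH 1   : -41 1
STORE 1  : -41
DUP      : -41 -41
DIV      : 1
LOAD 2   : 1 0
POP      : 1
PUSH 3   : 1 3
OVER     : 1 3 1
NEG      : 1 3 -1
POP      : 1 3
MUL      : 3
PUSH 11  : 3 11
SWAP     : 11 3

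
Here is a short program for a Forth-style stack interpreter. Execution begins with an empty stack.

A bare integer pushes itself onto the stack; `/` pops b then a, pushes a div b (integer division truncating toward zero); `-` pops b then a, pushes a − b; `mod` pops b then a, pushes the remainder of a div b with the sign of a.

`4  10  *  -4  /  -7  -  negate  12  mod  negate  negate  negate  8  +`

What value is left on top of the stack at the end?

4      -> 4
10     -> 4 10
*      -> 40
-4     -> 40 -4
/      -> -10
-7     -> -10 -7
-      -> -3
negate -> 3
12     -> 3 12
mod    -> 3
negate -> -3
negate -> 3
negate -> -3
8      -> -3 8
+      -> 5

5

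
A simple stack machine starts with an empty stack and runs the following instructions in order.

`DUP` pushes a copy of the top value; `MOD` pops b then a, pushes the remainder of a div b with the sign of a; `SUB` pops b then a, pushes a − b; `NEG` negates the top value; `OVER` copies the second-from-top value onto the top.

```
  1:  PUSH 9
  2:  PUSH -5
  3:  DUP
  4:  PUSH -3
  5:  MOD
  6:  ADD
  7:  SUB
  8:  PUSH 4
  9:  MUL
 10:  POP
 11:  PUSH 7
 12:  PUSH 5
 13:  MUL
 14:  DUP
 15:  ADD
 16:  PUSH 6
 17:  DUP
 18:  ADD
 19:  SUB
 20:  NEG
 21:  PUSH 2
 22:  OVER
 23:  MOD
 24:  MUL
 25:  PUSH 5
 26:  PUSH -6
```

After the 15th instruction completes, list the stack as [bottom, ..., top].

[70]

PUSH 9  : [9]
PUSH -5 : [9, -5]
DUP     : [9, -5, -5]
PUSH -3 : [9, -5, -5, -3]
MOD     : [9, -5, -2]
ADD     : [9, -7]
SUB     : [16]
PUSH 4  : [16, 4]
MUL     : [64]
POP     : []
PUSH 7  : [7]
PUSH 5  : [7, 5]
MUL     : [35]
DUP     : [35, 35]
ADD     : [70]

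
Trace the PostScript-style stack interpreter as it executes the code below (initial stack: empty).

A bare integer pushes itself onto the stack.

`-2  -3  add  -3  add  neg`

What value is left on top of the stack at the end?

-2   -2
-3   -2 -3
add  -5
-3   -5 -3
add  -8
neg  8

8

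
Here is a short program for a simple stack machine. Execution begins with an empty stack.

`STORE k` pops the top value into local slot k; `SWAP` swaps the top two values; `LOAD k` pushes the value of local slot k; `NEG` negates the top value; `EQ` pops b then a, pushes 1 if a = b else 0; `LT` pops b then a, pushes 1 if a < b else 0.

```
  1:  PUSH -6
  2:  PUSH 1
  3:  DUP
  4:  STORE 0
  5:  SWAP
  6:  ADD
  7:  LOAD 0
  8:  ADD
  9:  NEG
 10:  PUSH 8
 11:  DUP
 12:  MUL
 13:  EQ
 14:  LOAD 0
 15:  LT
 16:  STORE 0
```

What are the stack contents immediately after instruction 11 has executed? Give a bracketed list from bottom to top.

PUSH -6 -> [-6]
PUSH 1  -> [-6, 1]
DUP     -> [-6, 1, 1]
STORE 0 -> [-6, 1]
SWAP    -> [1, -6]
ADD     -> [-5]
LOAD 0  -> [-5, 1]
ADD     -> [-4]
NEG     -> [4]
PUSH 8  -> [4, 8]
DUP     -> [4, 8, 8]

[4, 8, 8]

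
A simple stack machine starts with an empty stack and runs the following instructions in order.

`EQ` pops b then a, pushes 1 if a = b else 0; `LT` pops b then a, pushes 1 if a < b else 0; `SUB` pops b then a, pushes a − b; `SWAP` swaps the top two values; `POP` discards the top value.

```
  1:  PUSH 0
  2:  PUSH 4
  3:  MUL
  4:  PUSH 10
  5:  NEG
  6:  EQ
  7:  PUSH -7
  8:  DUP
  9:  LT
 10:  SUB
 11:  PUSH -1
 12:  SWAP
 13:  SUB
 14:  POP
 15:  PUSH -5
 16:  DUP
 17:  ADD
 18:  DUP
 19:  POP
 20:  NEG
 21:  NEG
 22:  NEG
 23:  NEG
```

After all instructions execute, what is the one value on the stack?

-10

PUSH 0  → [0]
PUSH 4  → [0, 4]
MUL     → [0]
PUSH 10 → [0, 10]
NEG     → [0, -10]
EQ      → [0]
PUSH -7 → [0, -7]
DUP     → [0, -7, -7]
LT      → [0, 0]
SUB     → [0]
PUSH -1 → [0, -1]
SWAP    → [-1, 0]
SUB     → [-1]
POP     → []
PUSH -5 → [-5]
DUP     → [-5, -5]
ADD     → [-10]
DUP     → [-10, -10]
POP     → [-10]
NEG     → [10]
NEG     → [-10]
NEG     → [10]
NEG     → [-10]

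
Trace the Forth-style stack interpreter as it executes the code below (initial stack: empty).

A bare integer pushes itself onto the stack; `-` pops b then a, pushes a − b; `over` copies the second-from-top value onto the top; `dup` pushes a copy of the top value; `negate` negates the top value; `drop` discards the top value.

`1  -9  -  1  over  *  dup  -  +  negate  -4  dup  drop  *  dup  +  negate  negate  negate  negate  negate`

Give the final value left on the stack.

1      : [1]
-9     : [1, -9]
-      : [10]
1      : [10, 1]
over   : [10, 1, 10]
*      : [10, 10]
dup    : [10, 10, 10]
-      : [10, 0]
+      : [10]
negate : [-10]
-4     : [-10, -4]
dup    : [-10, -4, -4]
drop   : [-10, -4]
*      : [40]
dup    : [40, 40]
+      : [80]
negate : [-80]
negate : [80]
negate : [-80]
negate : [80]
negate : [-80]

-80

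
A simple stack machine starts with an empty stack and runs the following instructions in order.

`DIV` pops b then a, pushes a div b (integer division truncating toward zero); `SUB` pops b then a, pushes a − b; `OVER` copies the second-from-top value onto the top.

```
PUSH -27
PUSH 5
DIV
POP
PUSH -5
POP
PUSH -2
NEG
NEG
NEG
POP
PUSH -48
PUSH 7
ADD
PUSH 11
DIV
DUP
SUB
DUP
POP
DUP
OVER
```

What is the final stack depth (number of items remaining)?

PUSH -27 : [-27]
PUSH 5   : [-27, 5]
DIV      : [-5]
POP      : []
PUSH -5  : [-5]
POP      : []
PUSH -2  : [-2]
NEG      : [2]
NEG      : [-2]
NEG      : [2]
POP      : []
PUSH -48 : [-48]
PUSH 7   : [-48, 7]
ADD      : [-41]
PUSH 11  : [-41, 11]
DIV      : [-3]
DUP      : [-3, -3]
SUB      : [0]
DUP      : [0, 0]
POP      : [0]
DUP      : [0, 0]
OVER     : [0, 0, 0]

3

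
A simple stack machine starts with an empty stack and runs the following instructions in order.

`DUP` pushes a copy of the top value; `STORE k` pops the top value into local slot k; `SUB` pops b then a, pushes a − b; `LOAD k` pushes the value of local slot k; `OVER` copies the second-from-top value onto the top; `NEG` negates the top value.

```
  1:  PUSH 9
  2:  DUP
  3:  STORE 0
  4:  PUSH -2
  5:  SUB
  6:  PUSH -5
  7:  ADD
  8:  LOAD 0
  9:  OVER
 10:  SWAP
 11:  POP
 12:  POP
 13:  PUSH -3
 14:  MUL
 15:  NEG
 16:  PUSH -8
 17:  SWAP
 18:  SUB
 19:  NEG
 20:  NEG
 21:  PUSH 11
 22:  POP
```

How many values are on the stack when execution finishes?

1

PUSH 9  -> 9
DUP     -> 9 9
STORE 0 -> 9
PUSH -2 -> 9 -2
SUB     -> 11
PUSH -5 -> 11 -5
ADD     -> 6
LOAD 0  -> 6 9
OVER    -> 6 9 6
SWAP    -> 6 6 9
POP     -> 6 6
POP     -> 6
PUSH -3 -> 6 -3
MUL     -> -18
NEG     -> 18
PUSH -8 -> 18 -8
SWAP    -> -8 18
SUB     -> -26
NEG     -> 26
NEG     -> -26
PUSH 11 -> -26 11
POP     -> -26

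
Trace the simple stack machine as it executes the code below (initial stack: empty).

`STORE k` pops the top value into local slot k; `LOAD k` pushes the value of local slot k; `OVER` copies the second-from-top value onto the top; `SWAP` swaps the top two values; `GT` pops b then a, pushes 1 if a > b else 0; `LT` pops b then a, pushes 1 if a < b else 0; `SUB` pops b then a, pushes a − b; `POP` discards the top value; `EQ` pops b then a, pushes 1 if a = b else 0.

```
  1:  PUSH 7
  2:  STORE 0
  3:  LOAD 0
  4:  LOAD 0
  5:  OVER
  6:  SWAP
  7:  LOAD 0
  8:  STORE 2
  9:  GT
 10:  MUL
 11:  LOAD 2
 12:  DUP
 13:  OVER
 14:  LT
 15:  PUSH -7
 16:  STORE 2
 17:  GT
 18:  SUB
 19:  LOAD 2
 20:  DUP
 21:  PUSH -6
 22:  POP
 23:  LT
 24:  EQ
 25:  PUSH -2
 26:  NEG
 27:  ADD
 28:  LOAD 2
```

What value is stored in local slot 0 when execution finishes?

7

PUSH 7  → [7]
STORE 0 → []
LOAD 0  → [7]
LOAD 0  → [7, 7]
OVER    → [7, 7, 7]
SWAP    → [7, 7, 7]
LOAD 0  → [7, 7, 7, 7]
STORE 2 → [7, 7, 7]
GT      → [7, 0]
MUL     → [0]
LOAD 2  → [0, 7]
DUP     → [0, 7, 7]
OVER    → [0, 7, 7, 7]
LT      → [0, 7, 0]
PUSH -7 → [0, 7, 0, -7]
STORE 2 → [0, 7, 0]
GT      → [0, 1]
SUB     → [-1]
LOAD 2  → [-1, -7]
DUP     → [-1, -7, -7]
PUSH -6 → [-1, -7, -7, -6]
POP     → [-1, -7, -7]
LT      → [-1, 0]
EQ      → [0]
PUSH -2 → [0, -2]
NEG     → [0, 2]
ADD     → [2]
LOAD 2  → [2, -7]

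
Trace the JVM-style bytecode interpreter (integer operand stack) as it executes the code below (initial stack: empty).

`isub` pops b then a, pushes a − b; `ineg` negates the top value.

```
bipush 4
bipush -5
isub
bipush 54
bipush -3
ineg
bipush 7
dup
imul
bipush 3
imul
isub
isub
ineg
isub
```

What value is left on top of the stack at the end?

207

bipush 4  -> [4]
bipush -5 -> [4, -5]
isub      -> [9]
bipush 54 -> [9, 54]
bipush -3 -> [9, 54, -3]
ineg      -> [9, 54, 3]
bipush 7  -> [9, 54, 3, 7]
dup       -> [9, 54, 3, 7, 7]
imul      -> [9, 54, 3, 49]
bipush 3  -> [9, 54, 3, 49, 3]
imul      -> [9, 54, 3, 147]
isub      -> [9, 54, -144]
isub      -> [9, 198]
ineg      -> [9, -198]
isub      -> [207]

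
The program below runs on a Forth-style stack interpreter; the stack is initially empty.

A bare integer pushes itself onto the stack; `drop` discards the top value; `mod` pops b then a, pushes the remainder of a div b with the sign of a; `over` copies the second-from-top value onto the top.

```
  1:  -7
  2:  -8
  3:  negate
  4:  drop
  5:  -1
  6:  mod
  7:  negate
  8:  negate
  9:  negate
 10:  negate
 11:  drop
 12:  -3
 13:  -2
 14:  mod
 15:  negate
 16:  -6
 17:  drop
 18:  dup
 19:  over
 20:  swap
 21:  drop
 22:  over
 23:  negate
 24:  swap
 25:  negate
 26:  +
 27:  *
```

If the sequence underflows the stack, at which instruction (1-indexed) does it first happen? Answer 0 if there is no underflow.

0

-7     → [-7]
-8     → [-7, -8]
negate → [-7, 8]
drop   → [-7]
-1     → [-7, -1]
mod    → [0]
negate → [0]
negate → [0]
negate → [0]
negate → [0]
drop   → []
-3     → [-3]
-2     → [-3, -2]
mod    → [-1]
negate → [1]
-6     → [1, -6]
drop   → [1]
dup    → [1, 1]
over   → [1, 1, 1]
swap   → [1, 1, 1]
drop   → [1, 1]
over   → [1, 1, 1]
negate → [1, 1, -1]
swap   → [1, -1, 1]
negate → [1, -1, -1]
+      → [1, -2]
*      → [-2]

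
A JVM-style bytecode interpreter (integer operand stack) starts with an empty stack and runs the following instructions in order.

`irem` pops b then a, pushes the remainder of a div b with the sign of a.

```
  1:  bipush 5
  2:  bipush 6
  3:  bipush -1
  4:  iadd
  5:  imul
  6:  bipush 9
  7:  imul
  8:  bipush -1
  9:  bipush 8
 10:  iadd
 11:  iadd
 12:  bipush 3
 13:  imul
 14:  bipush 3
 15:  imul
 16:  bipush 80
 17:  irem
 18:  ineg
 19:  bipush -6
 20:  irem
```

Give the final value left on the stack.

bipush 5  → [5]
bipush 6  → [5, 6]
bipush -1 → [5, 6, -1]
iadd      → [5, 5]
imul      → [25]
bipush 9  → [25, 9]
imul      → [225]
bipush -1 → [225, -1]
bipush 8  → [225, -1, 8]
iadd      → [225, 7]
iadd      → [232]
bipush 3  → [232, 3]
imul      → [696]
bipush 3  → [696, 3]
imul      → [2088]
bipush 80 → [2088, 80]
irem      → [8]
ineg      → [-8]
bipush -6 → [-8, -6]
irem      → [-2]

-2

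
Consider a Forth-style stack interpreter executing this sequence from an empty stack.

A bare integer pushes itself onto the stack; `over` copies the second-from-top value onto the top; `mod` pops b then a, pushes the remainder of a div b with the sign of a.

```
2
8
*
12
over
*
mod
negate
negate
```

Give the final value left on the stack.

16

2      -> 2
8      -> 2 8
*      -> 16
12     -> 16 12
over   -> 16 12 16
*      -> 16 192
mod    -> 16
negate -> -16
negate -> 16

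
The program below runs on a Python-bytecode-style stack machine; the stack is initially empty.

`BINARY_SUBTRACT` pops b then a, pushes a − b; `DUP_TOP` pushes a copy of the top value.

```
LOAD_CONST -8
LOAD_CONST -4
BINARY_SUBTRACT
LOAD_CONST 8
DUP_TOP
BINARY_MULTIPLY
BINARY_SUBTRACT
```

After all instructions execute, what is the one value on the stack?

LOAD_CONST -8    -8
LOAD_CONST -4    -8 -4
BINARY_SUBTRACT  -4
LOAD_CONST 8     -4 8
DUP_TOP          -4 8 8
BINARY_MULTIPLY  -4 64
BINARY_SUBTRACT  -68

-68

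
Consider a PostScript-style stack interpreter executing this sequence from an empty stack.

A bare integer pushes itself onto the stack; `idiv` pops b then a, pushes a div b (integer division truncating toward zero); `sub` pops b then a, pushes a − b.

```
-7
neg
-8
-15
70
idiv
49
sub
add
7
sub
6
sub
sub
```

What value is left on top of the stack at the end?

-7    -7
neg   7
-8    7 -8
-15   7 -8 -15
70    7 -8 -15 70
idiv  7 -8 0
49    7 -8 0 49
sub   7 -8 -49
add   7 -57
7     7 -57 7
sub   7 -64
6     7 -64 6
sub   7 -70
sub   77

77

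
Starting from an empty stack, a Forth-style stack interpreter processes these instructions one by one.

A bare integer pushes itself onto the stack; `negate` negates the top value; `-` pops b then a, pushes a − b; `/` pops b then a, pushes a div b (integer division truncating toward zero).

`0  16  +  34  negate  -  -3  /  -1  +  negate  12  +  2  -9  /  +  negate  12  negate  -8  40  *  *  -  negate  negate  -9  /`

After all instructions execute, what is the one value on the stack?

429

0      → 0
16     → 0 16
+      → 16
34     → 16 34
negate → 16 -34
-      → 50
-3     → 50 -3
/      → -16
-1     → -16 -1
+      → -17
negate → 17
12     → 17 12
+      → 29
2      → 29 2
-9     → 29 2 -9
/      → 29 0
+      → 29
negate → -29
12     → -29 12
negate → -29 -12
-8     → -29 -12 -8
40     → -29 -12 -8 40
*      → -29 -12 -320
*      → -29 3840
-      → -3869
negate → 3869
negate → -3869
-9     → -3869 -9
/      → 429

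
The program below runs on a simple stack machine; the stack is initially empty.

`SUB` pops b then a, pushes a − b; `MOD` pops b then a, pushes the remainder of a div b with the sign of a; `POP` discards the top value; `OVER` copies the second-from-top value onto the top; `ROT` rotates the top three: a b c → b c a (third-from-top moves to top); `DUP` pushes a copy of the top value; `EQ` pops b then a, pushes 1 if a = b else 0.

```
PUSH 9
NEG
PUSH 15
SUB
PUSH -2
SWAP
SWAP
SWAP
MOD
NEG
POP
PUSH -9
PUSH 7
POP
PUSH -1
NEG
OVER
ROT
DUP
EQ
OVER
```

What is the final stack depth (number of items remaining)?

PUSH 9  -> 9
NEG     -> -9
PUSH 15 -> -9 15
SUB     -> -24
PUSH -2 -> -24 -2
SWAP    -> -2 -24
SWAP    -> -24 -2
SWAP    -> -2 -24
MOD     -> -2
NEG     -> 2
POP     -> (empty)
PUSH -9 -> -9
PUSH 7  -> -9 7
POP     -> -9
PUSH -1 -> -9 -1
NEG     -> -9 1
OVER    -> -9 1 -9
ROT     -> 1 -9 -9
DUP     -> 1 -9 -9 -9
EQ      -> 1 -9 1
OVER    -> 1 -9 1 -9

4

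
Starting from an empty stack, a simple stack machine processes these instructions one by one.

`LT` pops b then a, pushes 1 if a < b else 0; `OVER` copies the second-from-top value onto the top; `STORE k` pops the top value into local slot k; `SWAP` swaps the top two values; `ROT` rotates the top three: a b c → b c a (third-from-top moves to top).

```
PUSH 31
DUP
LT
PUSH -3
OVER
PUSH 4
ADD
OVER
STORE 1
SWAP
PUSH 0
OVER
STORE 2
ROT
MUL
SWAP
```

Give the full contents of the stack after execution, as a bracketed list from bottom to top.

PUSH 31 : 31
DUP     : 31 31
LT      : 0
PUSH -3 : 0 -3
OVER    : 0 -3 0
PUSH 4  : 0 -3 0 4
ADD     : 0 -3 4
OVER    : 0 -3 4 -3
STORE 1 : 0 -3 4
SWAP    : 0 4 -3
PUSH 0  : 0 4 -3 0
OVER    : 0 4 -3 0 -3
STORE 2 : 0 4 -3 0
ROT     : 0 -3 0 4
MUL     : 0 -3 0
SWAP    : 0 0 -3

[0, 0, -3]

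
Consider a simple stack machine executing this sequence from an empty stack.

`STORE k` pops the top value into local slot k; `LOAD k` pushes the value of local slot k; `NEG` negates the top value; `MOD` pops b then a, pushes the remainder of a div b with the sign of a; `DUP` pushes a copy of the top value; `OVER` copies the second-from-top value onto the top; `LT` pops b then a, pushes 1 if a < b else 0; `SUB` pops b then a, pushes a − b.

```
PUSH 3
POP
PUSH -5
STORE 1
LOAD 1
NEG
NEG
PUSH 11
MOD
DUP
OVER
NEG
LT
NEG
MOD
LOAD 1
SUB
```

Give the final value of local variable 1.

PUSH 3   3
POP      (empty)
PUSH -5  -5
STORE 1  (empty)
LOAD 1   -5
NEG      5
NEG      -5
PUSH 11  -5 11
MOD      -5
DUP      -5 -5
OVER     -5 -5 -5
NEG      -5 -5 5
LT       -5 1
NEG      -5 -1
MOD      0
LOAD 1   0 -5
SUB      5

-5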